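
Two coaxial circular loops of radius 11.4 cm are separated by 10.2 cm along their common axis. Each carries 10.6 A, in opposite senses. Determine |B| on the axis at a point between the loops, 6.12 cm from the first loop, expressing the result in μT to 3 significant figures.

B ≈ 8.80 μT

Each loop contributes B = μ₀IR²/[2(R²+z²)^(3/2)] on the axis, with z measured from that loop.
Loop 1 (z = 0.0612 m): B₁ = 4.00×10⁻⁵ T. Loop 2 (z = 0.0408 m): B₂ = 4.88×10⁻⁵ T.
The fields oppose: B = |B₁ − B₂| = 8.80×10⁻⁶ T.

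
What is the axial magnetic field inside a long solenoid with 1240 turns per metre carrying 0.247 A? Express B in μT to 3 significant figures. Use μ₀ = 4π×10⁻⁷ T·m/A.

B ≈ 385 μT

Inside a long solenoid, B = μ₀nI with n = 1240 turns/m.
B = 4π×10⁻⁷ × 1240 × 0.247 = 3.85×10⁻⁴ T.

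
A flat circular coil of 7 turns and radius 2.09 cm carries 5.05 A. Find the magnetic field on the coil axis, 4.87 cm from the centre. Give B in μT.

B ≈ 65.2 μT

For an N-turn flat coil, B = Nμ₀IR²/[2(R²+z²)^(3/2)] with R = 0.0209 m, z = 0.0487 m.
B = 7 × 9.31×10⁻⁶ T = 6.52×10⁻⁵ T.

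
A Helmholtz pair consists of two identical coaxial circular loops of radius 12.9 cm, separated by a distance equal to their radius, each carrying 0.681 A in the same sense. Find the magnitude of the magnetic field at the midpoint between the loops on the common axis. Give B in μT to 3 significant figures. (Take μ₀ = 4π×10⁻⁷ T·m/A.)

Each loop contributes B = μ₀IR²/[2(R²+z²)^(3/2)] on the axis, with z measured from that loop.
Loop 1 (z = 0.0645 m): B₁ = 2.37×10⁻⁶ T. Loop 2 (z = 0.0645 m): B₂ = 2.37×10⁻⁶ T.
The fields add: B = B₁ + B₂ = 4.75×10⁻⁶ T.

B ≈ 4.75 μT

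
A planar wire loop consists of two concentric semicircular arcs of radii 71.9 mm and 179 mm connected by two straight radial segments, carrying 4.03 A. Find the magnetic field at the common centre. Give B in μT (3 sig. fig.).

The radial connectors point toward the centre, so dl × r̂ = 0 and they contribute nothing.
Each semicircle gives μ₀I/(4R): inner arc 1.76×10⁻⁵ T, outer arc 7.07×10⁻⁶ T.
The two arcs carry current in opposite angular senses, so their fields oppose: B = |1.76×10⁻⁵ − 7.07×10⁻⁶| = 1.05×10⁻⁵ T.

B ≈ 10.5 μT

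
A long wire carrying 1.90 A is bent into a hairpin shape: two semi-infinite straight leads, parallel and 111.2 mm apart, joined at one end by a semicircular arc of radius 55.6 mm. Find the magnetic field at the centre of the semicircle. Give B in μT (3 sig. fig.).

B ≈ 17.6 μT

The semicircular arc contributes B_arc = μ₀I·π/(4πR) = μ₀I/(4R) = 1.07×10⁻⁵ T.
Each semi-infinite lead is at perpendicular distance R = 0.0556 m from the centre, with the perpendicular foot at its near end, so it contributes μ₀I/(4πR); both point the same way, together 6.83×10⁻⁶ T.
Arc and leads all point the same direction: B = 1.07×10⁻⁵ + 6.83×10⁻⁶ = 1.76×10⁻⁵ T.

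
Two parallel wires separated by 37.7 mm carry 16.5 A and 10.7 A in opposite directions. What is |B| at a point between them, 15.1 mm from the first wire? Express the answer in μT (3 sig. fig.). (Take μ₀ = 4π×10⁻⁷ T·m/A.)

B ≈ 313 μT

Each long wire gives B = μ₀I/(2πd). Distances are d₁ = 0.0151 m and d₂ = 0.0226 m.
B₁ = 2.19×10⁻⁴ T, B₂ = 9.47×10⁻⁵ T.
Between antiparallel currents both contributions point the same way, so they add. B = B₁ + B₂ = 2.19×10⁻⁴ + 9.47×10⁻⁵ = 3.13×10⁻⁴ T.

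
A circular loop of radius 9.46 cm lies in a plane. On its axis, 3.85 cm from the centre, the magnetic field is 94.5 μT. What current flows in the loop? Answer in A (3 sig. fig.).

On the axis of a loop, B = μ₀IR²/[2(R²+z²)^(3/2)], so I = 2B(R²+z²)^(3/2)/(μ₀R²).
R² + z² = 0.008949 + 0.001482 = 0.01043 m²; raised to 3/2 gives 1.07×10⁻³ m³.
I = 2 × 9.45×10⁻⁵ × 1.07×10⁻³ / (1.26×10⁻⁶ × 0.008949) = 17.9 A.

I ≈ 17.9 A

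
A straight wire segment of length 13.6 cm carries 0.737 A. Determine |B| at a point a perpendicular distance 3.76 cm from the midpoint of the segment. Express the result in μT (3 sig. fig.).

B ≈ 3.43 μT

For a finite straight segment, B = (μ₀I/4πd)(sinθ₁ + sinθ₂), where θ₁, θ₂ are the angles from the perpendicular to each end.
The perpendicular from the point meets the wire at its midpoint, so each end is L/2 = 0.068 m away along the wire.
sinθ₁ = 0.068/√(0.068²+0.0376²) = 0.8751; sinθ₂ = 0.068/√(0.068²+0.0376²) = 0.8751.
B = (4π×10⁻⁷ × 0.737) / (4π × 0.0376) × (0.8751 + 0.8751) = 3.43×10⁻⁶ T.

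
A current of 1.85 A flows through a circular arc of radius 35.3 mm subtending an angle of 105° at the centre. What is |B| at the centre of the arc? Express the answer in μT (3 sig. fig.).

The Biot–Savart field of a circular arc at its centre is B = μ₀Iφ/(4πR), with φ = 1.833 rad.
B = (4π×10⁻⁷ × 1.85 × 1.833) / (4π × 0.0353) = 9.60×10⁻⁶ T.

B ≈ 9.60 μT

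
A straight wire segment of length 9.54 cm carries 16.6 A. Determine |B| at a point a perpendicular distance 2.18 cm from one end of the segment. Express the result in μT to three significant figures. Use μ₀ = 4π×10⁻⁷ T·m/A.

B ≈ 74.2 μT

For a finite straight segment, B = (μ₀I/4πd)(sinθ₁ + sinθ₂), where θ₁, θ₂ are the angles from the perpendicular to each end.
The perpendicular foot is at one end, so the two end-offsets along the wire are 0 and L = 0.0954 m.
sinθ₁ = 0/√(0²+0.0218²) = 0.0000; sinθ₂ = 0.0954/√(0.0954²+0.0218²) = 0.9749.
B = (4π×10⁻⁷ × 16.6) / (4π × 0.0218) × (0.0000 + 0.9749) = 7.42×10⁻⁵ T.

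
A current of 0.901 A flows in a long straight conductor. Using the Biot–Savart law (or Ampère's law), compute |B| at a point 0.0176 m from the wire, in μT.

B ≈ 10.2 μT

For an infinitely long straight wire, B = μ₀I/(2πd).
B = (4π×10⁻⁷ × 0.901) / (2π × 0.0176) = 1.02×10⁻⁵ T.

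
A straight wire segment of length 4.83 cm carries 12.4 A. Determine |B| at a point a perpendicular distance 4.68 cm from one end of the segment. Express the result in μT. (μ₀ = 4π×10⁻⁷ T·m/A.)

For a finite straight segment, B = (μ₀I/4πd)(sinθ₁ + sinθ₂), where θ₁, θ₂ are the angles from the perpendicular to each end.
The perpendicular foot is at one end, so the two end-offsets along the wire are 0 and L = 0.0483 m.
sinθ₁ = 0/√(0²+0.0468²) = 0.0000; sinθ₂ = 0.0483/√(0.0483²+0.0468²) = 0.7182.
B = (4π×10⁻⁷ × 12.4) / (4π × 0.0468) × (0.0000 + 0.7182) = 1.90×10⁻⁵ T.

B ≈ 19.0 μT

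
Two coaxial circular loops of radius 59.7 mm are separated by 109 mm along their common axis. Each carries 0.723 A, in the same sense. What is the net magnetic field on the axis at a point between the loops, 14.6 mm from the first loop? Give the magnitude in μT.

B ≈ 8.14 μT

Each loop contributes B = μ₀IR²/[2(R²+z²)^(3/2)] on the axis, with z measured from that loop.
Loop 1 (z = 0.0146 m): B₁ = 6.97×10⁻⁶ T. Loop 2 (z = 0.0944 m): B₂ = 1.16×10⁻⁶ T.
The fields add: B = B₁ + B₂ = 8.14×10⁻⁶ T.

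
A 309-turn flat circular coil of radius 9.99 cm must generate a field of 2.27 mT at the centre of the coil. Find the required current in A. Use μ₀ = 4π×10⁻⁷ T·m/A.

I ≈ 1.17 A

For an N-turn coil, B = Nμ₀I/(2R) with R = 0.0999 m, so I = 2RB/(Nμ₀) = 2 × 0.0999 × 2.27×10⁻³ / (309 × 4π×10⁻⁷) = 1.17 A.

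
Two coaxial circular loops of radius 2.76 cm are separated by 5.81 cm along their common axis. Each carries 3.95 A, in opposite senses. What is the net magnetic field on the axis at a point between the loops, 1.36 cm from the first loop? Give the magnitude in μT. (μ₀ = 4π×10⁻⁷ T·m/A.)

Each loop contributes B = μ₀IR²/[2(R²+z²)^(3/2)] on the axis, with z measured from that loop.
Loop 1 (z = 0.0136 m): B₁ = 6.49×10⁻⁵ T. Loop 2 (z = 0.0445 m): B₂ = 1.32×10⁻⁵ T.
The fields oppose: B = |B₁ − B₂| = 5.17×10⁻⁵ T.

B ≈ 51.7 μT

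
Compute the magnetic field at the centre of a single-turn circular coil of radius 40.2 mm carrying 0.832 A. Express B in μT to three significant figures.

B ≈ 13.0 μT

At the centre of a circular loop the Biot–Savart law gives B = μ₀I/(2R).
B = (4π×10⁻⁷ × 0.832) / (2 × 0.0402) = 1.30×10⁻⁵ T.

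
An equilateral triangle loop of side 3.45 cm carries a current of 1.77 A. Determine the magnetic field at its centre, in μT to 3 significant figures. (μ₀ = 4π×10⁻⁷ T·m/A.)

Each side is a finite straight segment at perpendicular distance d = a/(2 tan(π/3)) = 0.009959 m from the centre, with end-angles ±π/3.
One side contributes B₁ = (μ₀I/4πd)·2 sin(π/3) = 3.08×10⁻⁵ T.
All 3 sides add in the same direction: B = 3 × 3.08×10⁻⁵ = 9.23×10⁻⁵ T.

B ≈ 92.3 μT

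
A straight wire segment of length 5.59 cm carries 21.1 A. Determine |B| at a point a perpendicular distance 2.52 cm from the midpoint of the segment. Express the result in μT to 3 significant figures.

B ≈ 124 μT

For a finite straight segment, B = (μ₀I/4πd)(sinθ₁ + sinθ₂), where θ₁, θ₂ are the angles from the perpendicular to each end.
The perpendicular from the point meets the wire at its midpoint, so each end is L/2 = 0.02795 m away along the wire.
sinθ₁ = 0.02795/√(0.02795²+0.0252²) = 0.7427; sinθ₂ = 0.02795/√(0.02795²+0.0252²) = 0.7427.
B = (4π×10⁻⁷ × 21.1) / (4π × 0.0252) × (0.7427 + 0.7427) = 1.24×10⁻⁴ T.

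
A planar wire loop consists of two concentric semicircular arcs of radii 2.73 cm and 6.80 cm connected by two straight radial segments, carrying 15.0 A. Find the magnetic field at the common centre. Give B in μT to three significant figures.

B ≈ 103 μT

The radial connectors point toward the centre, so dl × r̂ = 0 and they contribute nothing.
Each semicircle gives μ₀I/(4R): inner arc 1.73×10⁻⁴ T, outer arc 6.93×10⁻⁵ T.
The two arcs carry current in opposite angular senses, so their fields oppose: B = |1.73×10⁻⁴ − 6.93×10⁻⁵| = 1.03×10⁻⁴ T.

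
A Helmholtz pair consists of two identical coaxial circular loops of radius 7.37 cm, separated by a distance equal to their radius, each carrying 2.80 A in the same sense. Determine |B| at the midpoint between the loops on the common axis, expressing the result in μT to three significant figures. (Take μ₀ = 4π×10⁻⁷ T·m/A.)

B ≈ 34.2 μT

Each loop contributes B = μ₀IR²/[2(R²+z²)^(3/2)] on the axis, with z measured from that loop.
Loop 1 (z = 0.03685 m): B₁ = 1.71×10⁻⁵ T. Loop 2 (z = 0.03685 m): B₂ = 1.71×10⁻⁵ T.
The fields add: B = B₁ + B₂ = 3.42×10⁻⁵ T.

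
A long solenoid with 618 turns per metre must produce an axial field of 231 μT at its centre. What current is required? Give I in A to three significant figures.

Inside a long solenoid B = μ₀nI with n = 618 m⁻¹, so I = B/(μ₀n).
I = 2.31×10⁻⁴ / (4π×10⁻⁷ × 618) = 0.297 A.

I ≈ 0.297 A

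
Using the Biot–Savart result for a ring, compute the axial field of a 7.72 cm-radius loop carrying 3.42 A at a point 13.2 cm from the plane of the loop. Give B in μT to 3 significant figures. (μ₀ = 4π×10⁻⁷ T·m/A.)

B ≈ 3.58 μT

On the axis of a circular loop, B = μ₀IR² / [2(R²+z²)^(3/2)].
R² + z² = (0.0772)² + (0.132)² = 0.02338 m², and (R²+z²)^(3/2) = 3.58×10⁻³ m³.
B = (4π×10⁻⁷ × 3.42 × 0.00596) / (2 × 3.58×10⁻³) = 3.58×10⁻⁶ T.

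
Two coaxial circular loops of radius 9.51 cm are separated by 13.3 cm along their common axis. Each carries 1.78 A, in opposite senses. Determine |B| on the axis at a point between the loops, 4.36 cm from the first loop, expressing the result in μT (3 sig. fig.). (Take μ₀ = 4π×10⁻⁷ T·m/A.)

B ≈ 4.28 μT

Each loop contributes B = μ₀IR²/[2(R²+z²)^(3/2)] on the axis, with z measured from that loop.
Loop 1 (z = 0.0436 m): B₁ = 8.83×10⁻⁶ T. Loop 2 (z = 0.0894 m): B₂ = 4.55×10⁻⁶ T.
The fields oppose: B = |B₁ − B₂| = 4.28×10⁻⁶ T.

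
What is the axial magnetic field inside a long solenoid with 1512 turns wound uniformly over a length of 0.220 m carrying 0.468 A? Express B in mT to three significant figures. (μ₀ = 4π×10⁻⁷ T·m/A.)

B ≈ 4.04 mT

Inside a long solenoid, B = μ₀nI with n = 6873 turns/m.
B = 4π×10⁻⁷ × 6873 × 0.468 = 4.04×10⁻³ T.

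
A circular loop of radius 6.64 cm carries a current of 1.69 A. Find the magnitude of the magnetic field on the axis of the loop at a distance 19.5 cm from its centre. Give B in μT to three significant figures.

On the axis of a circular loop, B = μ₀IR² / [2(R²+z²)^(3/2)].
R² + z² = (0.0664)² + (0.195)² = 0.04243 m², and (R²+z²)^(3/2) = 8.74×10⁻³ m³.
B = (4π×10⁻⁷ × 1.69 × 0.004409) / (2 × 8.74×10⁻³) = 5.36×10⁻⁷ T.

B ≈ 0.536 μT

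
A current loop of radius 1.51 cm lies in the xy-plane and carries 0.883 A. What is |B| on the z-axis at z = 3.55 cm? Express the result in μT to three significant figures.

B ≈ 2.20 μT

On the axis of a circular loop, B = μ₀IR² / [2(R²+z²)^(3/2)].
R² + z² = (0.0151)² + (0.0355)² = 0.001488 m², and (R²+z²)^(3/2) = 5.74×10⁻⁵ m³.
B = (4π×10⁻⁷ × 0.883 × 0.000228) / (2 × 5.74×10⁻⁵) = 2.20×10⁻⁶ T.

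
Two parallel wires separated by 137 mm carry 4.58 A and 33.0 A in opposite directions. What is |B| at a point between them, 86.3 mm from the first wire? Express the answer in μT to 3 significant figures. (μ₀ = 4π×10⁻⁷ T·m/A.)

B ≈ 141 μT

Each long wire gives B = μ₀I/(2πd). Distances are d₁ = 0.0863 m and d₂ = 0.0507 m.
B₁ = 1.06×10⁻⁵ T, B₂ = 1.30×10⁻⁴ T.
Between antiparallel currents both contributions point the same way, so they add. B = B₁ + B₂ = 1.06×10⁻⁵ + 1.30×10⁻⁴ = 1.41×10⁻⁴ T.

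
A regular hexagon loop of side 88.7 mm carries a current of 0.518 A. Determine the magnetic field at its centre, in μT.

Each side is a finite straight segment at perpendicular distance d = a/(2 tan(π/6)) = 0.07682 m from the centre, with end-angles ±π/6.
One side contributes B₁ = (μ₀I/4πd)·2 sin(π/6) = 6.74×10⁻⁷ T.
All 6 sides add in the same direction: B = 6 × 6.74×10⁻⁷ = 4.05×10⁻⁶ T.

B ≈ 4.05 μT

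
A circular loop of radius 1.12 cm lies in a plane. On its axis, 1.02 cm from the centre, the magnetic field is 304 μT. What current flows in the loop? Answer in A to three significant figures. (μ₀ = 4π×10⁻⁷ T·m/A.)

I ≈ 13.4 A

On the axis of a loop, B = μ₀IR²/[2(R²+z²)^(3/2)], so I = 2B(R²+z²)^(3/2)/(μ₀R²).
R² + z² = 0.0001254 + 0.000104 = 0.0002295 m²; raised to 3/2 gives 3.48×10⁻⁶ m³.
I = 2 × 3.04×10⁻⁴ × 3.48×10⁻⁶ / (1.26×10⁻⁶ × 0.0001254) = 13.4 A.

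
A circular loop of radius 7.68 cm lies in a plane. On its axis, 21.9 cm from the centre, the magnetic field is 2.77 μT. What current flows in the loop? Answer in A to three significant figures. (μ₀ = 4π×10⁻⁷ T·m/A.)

On the axis of a loop, B = μ₀IR²/[2(R²+z²)^(3/2)], so I = 2B(R²+z²)^(3/2)/(μ₀R²).
R² + z² = 0.005898 + 0.04796 = 0.05386 m²; raised to 3/2 gives 1.25×10⁻² m³.
I = 2 × 2.77×10⁻⁶ × 1.25×10⁻² / (1.26×10⁻⁶ × 0.005898) = 9.34 A.

I ≈ 9.34 A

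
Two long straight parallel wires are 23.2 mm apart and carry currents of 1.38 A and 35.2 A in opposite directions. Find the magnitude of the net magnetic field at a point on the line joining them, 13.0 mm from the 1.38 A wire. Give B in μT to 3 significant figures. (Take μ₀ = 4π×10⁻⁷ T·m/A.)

Each long wire gives B = μ₀I/(2πd). Distances are d₁ = 0.013 m and d₂ = 0.0102 m.
B₁ = 2.12×10⁻⁵ T, B₂ = 6.90×10⁻⁴ T.
Between antiparallel currents both contributions point the same way, so they add. B = B₁ + B₂ = 2.12×10⁻⁵ + 6.90×10⁻⁴ = 7.11×10⁻⁴ T.

B ≈ 711 μT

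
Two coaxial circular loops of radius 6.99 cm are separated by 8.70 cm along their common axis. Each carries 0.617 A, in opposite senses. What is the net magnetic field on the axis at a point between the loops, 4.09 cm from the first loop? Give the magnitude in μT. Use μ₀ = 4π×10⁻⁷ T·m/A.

Each loop contributes B = μ₀IR²/[2(R²+z²)^(3/2)] on the axis, with z measured from that loop.
Loop 1 (z = 0.0409 m): B₁ = 3.57×10⁻⁶ T. Loop 2 (z = 0.0461 m): B₂ = 3.23×10⁻⁶ T.
The fields oppose: B = |B₁ − B₂| = 3.40×10⁻⁷ T.

B ≈ 0.340 μT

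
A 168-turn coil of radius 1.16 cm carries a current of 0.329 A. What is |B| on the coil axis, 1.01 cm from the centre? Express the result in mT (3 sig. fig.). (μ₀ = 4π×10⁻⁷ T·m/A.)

B ≈ 1.28 mT

For an N-turn flat coil, B = Nμ₀IR²/[2(R²+z²)^(3/2)] with R = 0.0116 m, z = 0.0101 m.
B = 168 × 7.64×10⁻⁶ T = 1.28×10⁻³ T.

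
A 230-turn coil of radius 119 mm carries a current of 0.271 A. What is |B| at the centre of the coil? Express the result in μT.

For an N-turn flat coil, B = Nμ₀I/(2R) with R = 0.119 m.
B = 230 × 1.43×10⁻⁶ T = 3.29×10⁻⁴ T.

B ≈ 329 μT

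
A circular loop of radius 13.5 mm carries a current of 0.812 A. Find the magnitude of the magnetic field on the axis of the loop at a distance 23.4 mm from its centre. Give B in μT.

On the axis of a circular loop, B = μ₀IR² / [2(R²+z²)^(3/2)].
R² + z² = (0.0135)² + (0.0234)² = 0.0007298 m², and (R²+z²)^(3/2) = 1.97×10⁻⁵ m³.
B = (4π×10⁻⁷ × 0.812 × 0.0001822) / (2 × 1.97×10⁻⁵) = 4.72×10⁻⁶ T.

B ≈ 4.72 μT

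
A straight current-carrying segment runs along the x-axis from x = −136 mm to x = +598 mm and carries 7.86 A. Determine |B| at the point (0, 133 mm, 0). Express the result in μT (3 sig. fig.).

For a finite straight segment, B = (μ₀I/4πd)(sinθ₁ + sinθ₂), where θ₁, θ₂ are the angles from the perpendicular to each end.
The perpendicular distance is d = 0.133 m; the end-offsets along the wire are a = 0.136 m and b = 0.598 m.
sinθ₁ = 0.136/√(0.136²+0.133²) = 0.7149; sinθ₂ = 0.598/√(0.598²+0.133²) = 0.9761.
B = (4π×10⁻⁷ × 7.86) / (4π × 0.133) × (0.7149 + 0.9761) = 9.99×10⁻⁶ T.

B ≈ 9.99 μT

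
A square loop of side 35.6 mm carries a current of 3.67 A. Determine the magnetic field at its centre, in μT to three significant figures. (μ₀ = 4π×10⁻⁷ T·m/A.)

B ≈ 117 μT

Each side is a finite straight segment at perpendicular distance d = a/(2 tan(π/4)) = 0.0178 m from the centre, with end-angles ±π/4.
One side contributes B₁ = (μ₀I/4πd)·2 sin(π/4) = 2.92×10⁻⁵ T.
All 4 sides add in the same direction: B = 4 × 2.92×10⁻⁵ = 1.17×10⁻⁴ T.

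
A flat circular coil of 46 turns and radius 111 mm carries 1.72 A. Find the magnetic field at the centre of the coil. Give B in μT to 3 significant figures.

B ≈ 448 μT

For an N-turn flat coil, B = Nμ₀I/(2R) with R = 0.111 m.
B = 46 × 9.74×10⁻⁶ T = 4.48×10⁻⁴ T.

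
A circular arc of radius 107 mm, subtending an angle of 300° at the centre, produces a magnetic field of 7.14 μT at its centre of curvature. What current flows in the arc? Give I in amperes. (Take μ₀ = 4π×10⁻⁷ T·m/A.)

I ≈ 1.46 A

For a circular arc, B = μ₀Iφ/(4πR) with φ in radians; here φ = 5.236 rad.
So I = 4πRB/(μ₀φ) = 4π × 0.107 × 7.14×10⁻⁶ / (4π×10⁻⁷ × 5.236) = 1.46 A.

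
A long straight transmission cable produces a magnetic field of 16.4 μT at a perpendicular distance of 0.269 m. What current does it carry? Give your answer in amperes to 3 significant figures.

I ≈ 22.1 A

For a long straight wire B = μ₀I/(2πd), so I = 2πdB/μ₀.
I = 2π × 0.269 × 1.64×10⁻⁵ / (4π×10⁻⁷) = 22.1 A.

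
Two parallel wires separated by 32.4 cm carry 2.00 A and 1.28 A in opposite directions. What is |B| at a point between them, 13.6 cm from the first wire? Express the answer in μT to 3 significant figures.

Each long wire gives B = μ₀I/(2πd). Distances are d₁ = 0.136 m and d₂ = 0.188 m.
B₁ = 2.94×10⁻⁶ T, B₂ = 1.36×10⁻⁶ T.
Between antiparallel currents both contributions point the same way, so they add. B = B₁ + B₂ = 2.94×10⁻⁶ + 1.36×10⁻⁶ = 4.30×10⁻⁶ T.

B ≈ 4.30 μT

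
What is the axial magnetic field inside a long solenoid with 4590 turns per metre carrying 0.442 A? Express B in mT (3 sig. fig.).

B ≈ 2.55 mT

Inside a long solenoid, B = μ₀nI with n = 4590 turns/m.
B = 4π×10⁻⁷ × 4590 × 0.442 = 2.55×10⁻³ T.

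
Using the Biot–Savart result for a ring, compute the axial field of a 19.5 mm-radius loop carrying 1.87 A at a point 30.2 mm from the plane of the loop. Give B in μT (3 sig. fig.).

On the axis of a circular loop, B = μ₀IR² / [2(R²+z²)^(3/2)].
R² + z² = (0.0195)² + (0.0302)² = 0.001292 m², and (R²+z²)^(3/2) = 4.65×10⁻⁵ m³.
B = (4π×10⁻⁷ × 1.87 × 0.0003802) / (2 × 4.65×10⁻⁵) = 9.62×10⁻⁶ T.

B ≈ 9.62 μT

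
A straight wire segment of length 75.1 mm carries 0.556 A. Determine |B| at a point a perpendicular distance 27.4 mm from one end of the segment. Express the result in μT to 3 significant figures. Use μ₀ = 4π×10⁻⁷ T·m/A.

B ≈ 1.91 μT

For a finite straight segment, B = (μ₀I/4πd)(sinθ₁ + sinθ₂), where θ₁, θ₂ are the angles from the perpendicular to each end.
The perpendicular foot is at one end, so the two end-offsets along the wire are 0 and L = 0.0751 m.
sinθ₁ = 0/√(0²+0.0274²) = 0.0000; sinθ₂ = 0.0751/√(0.0751²+0.0274²) = 0.9394.
B = (4π×10⁻⁷ × 0.556) / (4π × 0.0274) × (0.0000 + 0.9394) = 1.91×10⁻⁶ T.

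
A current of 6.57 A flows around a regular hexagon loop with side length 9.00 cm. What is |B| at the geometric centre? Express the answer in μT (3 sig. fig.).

Each side is a finite straight segment at perpendicular distance d = a/(2 tan(π/6)) = 0.07794 m from the centre, with end-angles ±π/6.
One side contributes B₁ = (μ₀I/4πd)·2 sin(π/6) = 8.43×10⁻⁶ T.
All 6 sides add in the same direction: B = 6 × 8.43×10⁻⁶ = 5.06×10⁻⁵ T.

B ≈ 50.6 μT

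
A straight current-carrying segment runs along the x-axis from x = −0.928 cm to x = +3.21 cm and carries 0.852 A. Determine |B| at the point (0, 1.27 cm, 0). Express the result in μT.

B ≈ 10.2 μT

For a finite straight segment, B = (μ₀I/4πd)(sinθ₁ + sinθ₂), where θ₁, θ₂ are the angles from the perpendicular to each end.
The perpendicular distance is d = 0.0127 m; the end-offsets along the wire are a = 0.00928 m and b = 0.0321 m.
sinθ₁ = 0.00928/√(0.00928²+0.0127²) = 0.5900; sinθ₂ = 0.0321/√(0.0321²+0.0127²) = 0.9299.
B = (4π×10⁻⁷ × 0.852) / (4π × 0.0127) × (0.5900 + 0.9299) = 1.02×10⁻⁵ T.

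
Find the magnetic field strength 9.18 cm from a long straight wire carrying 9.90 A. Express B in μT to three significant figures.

B ≈ 21.6 μT

For an infinitely long straight wire, B = μ₀I/(2πd).
B = (4π×10⁻⁷ × 9.90) / (2π × 0.0918) = 2.16×10⁻⁵ T.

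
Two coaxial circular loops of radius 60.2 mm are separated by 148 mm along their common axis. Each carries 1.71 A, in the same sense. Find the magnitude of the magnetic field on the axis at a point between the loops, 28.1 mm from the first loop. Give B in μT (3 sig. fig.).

B ≈ 14.9 μT

Each loop contributes B = μ₀IR²/[2(R²+z²)^(3/2)] on the axis, with z measured from that loop.
Loop 1 (z = 0.0281 m): B₁ = 1.33×10⁻⁵ T. Loop 2 (z = 0.1199 m): B₂ = 1.61×10⁻⁶ T.
The fields add: B = B₁ + B₂ = 1.49×10⁻⁵ T.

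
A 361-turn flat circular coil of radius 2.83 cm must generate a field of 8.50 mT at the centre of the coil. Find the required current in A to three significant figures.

I ≈ 1.06 A

For an N-turn coil, B = Nμ₀I/(2R) with R = 0.0283 m, so I = 2RB/(Nμ₀) = 2 × 0.0283 × 8.50×10⁻³ / (361 × 4π×10⁻⁷) = 1.06 A.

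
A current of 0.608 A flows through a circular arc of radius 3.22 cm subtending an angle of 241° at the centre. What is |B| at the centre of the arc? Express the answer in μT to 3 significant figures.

B ≈ 7.94 μT

The Biot–Savart field of a circular arc at its centre is B = μ₀Iφ/(4πR), with φ = 4.206 rad.
B = (4π×10⁻⁷ × 0.608 × 4.206) / (4π × 0.0322) = 7.94×10⁻⁶ T.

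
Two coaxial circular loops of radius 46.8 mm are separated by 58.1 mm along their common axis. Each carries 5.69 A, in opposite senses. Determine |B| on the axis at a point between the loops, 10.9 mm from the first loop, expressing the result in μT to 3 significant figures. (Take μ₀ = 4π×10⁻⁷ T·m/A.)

B ≈ 43.9 μT

Each loop contributes B = μ₀IR²/[2(R²+z²)^(3/2)] on the axis, with z measured from that loop.
Loop 1 (z = 0.0109 m): B₁ = 7.06×10⁻⁵ T. Loop 2 (z = 0.0472 m): B₂ = 2.67×10⁻⁵ T.
The fields oppose: B = |B₁ − B₂| = 4.39×10⁻⁵ T.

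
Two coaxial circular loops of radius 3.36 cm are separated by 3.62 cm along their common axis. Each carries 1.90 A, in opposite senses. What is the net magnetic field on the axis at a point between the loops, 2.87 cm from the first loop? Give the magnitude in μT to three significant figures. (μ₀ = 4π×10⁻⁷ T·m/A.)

B ≈ 17.4 μT

Each loop contributes B = μ₀IR²/[2(R²+z²)^(3/2)] on the axis, with z measured from that loop.
Loop 1 (z = 0.0287 m): B₁ = 1.56×10⁻⁵ T. Loop 2 (z = 0.0075 m): B₂ = 3.30×10⁻⁵ T.
The fields oppose: B = |B₁ − B₂| = 1.74×10⁻⁵ T.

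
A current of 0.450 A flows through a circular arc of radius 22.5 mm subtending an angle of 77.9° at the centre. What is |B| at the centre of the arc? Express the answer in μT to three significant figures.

B ≈ 2.72 μT

The Biot–Savart field of a circular arc at its centre is B = μ₀Iφ/(4πR), with φ = 1.36 rad.
B = (4π×10⁻⁷ × 0.450 × 1.36) / (4π × 0.0225) = 2.72×10⁻⁶ T.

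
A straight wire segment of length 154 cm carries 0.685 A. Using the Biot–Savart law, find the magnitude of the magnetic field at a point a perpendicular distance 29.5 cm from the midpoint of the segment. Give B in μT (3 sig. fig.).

B ≈ 0.434 μT

For a finite straight segment, B = (μ₀I/4πd)(sinθ₁ + sinθ₂), where θ₁, θ₂ are the angles from the perpendicular to each end.
The perpendicular from the point meets the wire at its midpoint, so each end is L/2 = 0.77 m away along the wire.
sinθ₁ = 0.77/√(0.77²+0.295²) = 0.9338; sinθ₂ = 0.77/√(0.77²+0.295²) = 0.9338.
B = (4π×10⁻⁷ × 0.685) / (4π × 0.295) × (0.9338 + 0.9338) = 4.34×10⁻⁷ T.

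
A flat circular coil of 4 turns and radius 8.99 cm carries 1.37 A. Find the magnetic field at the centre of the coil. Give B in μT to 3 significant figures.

For an N-turn flat coil, B = Nμ₀I/(2R) with R = 0.0899 m.
B = 4 × 9.58×10⁻⁶ T = 3.83×10⁻⁵ T.

B ≈ 38.3 μT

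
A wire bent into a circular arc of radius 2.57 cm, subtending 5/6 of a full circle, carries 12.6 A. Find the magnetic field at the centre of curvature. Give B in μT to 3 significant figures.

The Biot–Savart field of a circular arc at its centre is B = μ₀Iφ/(4πR), with φ = 5.236 rad.
B = (4π×10⁻⁷ × 12.6 × 5.236) / (4π × 0.0257) = 2.57×10⁻⁴ T.

B ≈ 257 μT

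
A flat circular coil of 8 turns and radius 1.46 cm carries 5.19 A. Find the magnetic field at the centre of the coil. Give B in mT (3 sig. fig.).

B ≈ 1.79 mT

For an N-turn flat coil, B = Nμ₀I/(2R) with R = 0.0146 m.
B = 8 × 2.23×10⁻⁴ T = 1.79×10⁻³ T.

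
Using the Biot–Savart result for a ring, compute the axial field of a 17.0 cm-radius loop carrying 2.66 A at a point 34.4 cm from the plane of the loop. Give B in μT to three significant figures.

B ≈ 0.855 μT

On the axis of a circular loop, B = μ₀IR² / [2(R²+z²)^(3/2)].
R² + z² = (0.17)² + (0.344)² = 0.1472 m², and (R²+z²)^(3/2) = 5.65×10⁻² m³.
B = (4π×10⁻⁷ × 2.66 × 0.0289) / (2 × 5.65×10⁻²) = 8.55×10⁻⁷ T.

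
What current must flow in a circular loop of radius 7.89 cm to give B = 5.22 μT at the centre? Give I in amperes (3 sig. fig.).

At the centre of a circular loop B = μ₀I/(2R), so I = 2RB/μ₀.
With R = 0.0789 m, I = 2 × 0.0789 × 5.22×10⁻⁶ / (4π×10⁻⁷) = 0.655 A.

I ≈ 0.655 A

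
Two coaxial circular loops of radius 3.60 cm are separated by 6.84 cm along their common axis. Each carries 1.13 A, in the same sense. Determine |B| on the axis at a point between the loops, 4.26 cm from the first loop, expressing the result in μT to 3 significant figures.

B ≈ 15.9 μT

Each loop contributes B = μ₀IR²/[2(R²+z²)^(3/2)] on the axis, with z measured from that loop.
Loop 1 (z = 0.0426 m): B₁ = 5.30×10⁻⁶ T. Loop 2 (z = 0.0258 m): B₂ = 1.06×10⁻⁵ T.
The fields add: B = B₁ + B₂ = 1.59×10⁻⁵ T.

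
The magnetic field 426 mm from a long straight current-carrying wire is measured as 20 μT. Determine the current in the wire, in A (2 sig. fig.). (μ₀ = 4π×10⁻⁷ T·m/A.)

For a long straight wire B = μ₀I/(2πd), so I = 2πdB/μ₀.
I = 2π × 0.426 × 2.00×10⁻⁵ / (4π×10⁻⁷) = 42.6 A.

I ≈ 43 A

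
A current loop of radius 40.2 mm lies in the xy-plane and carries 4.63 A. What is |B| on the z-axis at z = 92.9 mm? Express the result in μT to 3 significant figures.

B ≈ 4.53 μT

On the axis of a circular loop, B = μ₀IR² / [2(R²+z²)^(3/2)].
R² + z² = (0.0402)² + (0.0929)² = 0.01025 m², and (R²+z²)^(3/2) = 1.04×10⁻³ m³.
B = (4π×10⁻⁷ × 4.63 × 0.001616) / (2 × 1.04×10⁻³) = 4.53×10⁻⁶ T.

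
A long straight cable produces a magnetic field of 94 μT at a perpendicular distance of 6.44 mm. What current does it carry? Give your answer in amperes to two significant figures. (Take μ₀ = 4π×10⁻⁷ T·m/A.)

For a long straight wire B = μ₀I/(2πd), so I = 2πdB/μ₀.
I = 2π × 0.00644 × 9.40×10⁻⁵ / (4π×10⁻⁷) = 3.03 A.

I ≈ 3.0 A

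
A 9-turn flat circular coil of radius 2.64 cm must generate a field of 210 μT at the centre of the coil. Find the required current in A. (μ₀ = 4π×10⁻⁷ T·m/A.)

I ≈ 0.980 A

For an N-turn coil, B = Nμ₀I/(2R) with R = 0.0264 m, so I = 2RB/(Nμ₀) = 2 × 0.0264 × 2.10×10⁻⁴ / (9 × 4π×10⁻⁷) = 0.980 A.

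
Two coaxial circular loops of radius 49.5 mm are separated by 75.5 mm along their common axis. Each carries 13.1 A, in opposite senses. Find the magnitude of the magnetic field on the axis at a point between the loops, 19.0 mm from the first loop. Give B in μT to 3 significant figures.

B ≈ 87.7 μT

Each loop contributes B = μ₀IR²/[2(R²+z²)^(3/2)] on the axis, with z measured from that loop.
Loop 1 (z = 0.019 m): B₁ = 1.35×10⁻⁴ T. Loop 2 (z = 0.0565 m): B₂ = 4.76×10⁻⁵ T.
The fields oppose: B = |B₁ − B₂| = 8.77×10⁻⁵ T.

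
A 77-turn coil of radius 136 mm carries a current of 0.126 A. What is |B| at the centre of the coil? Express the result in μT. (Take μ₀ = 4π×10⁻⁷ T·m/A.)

B ≈ 44.8 μT

For an N-turn flat coil, B = Nμ₀I/(2R) with R = 0.136 m.
B = 77 × 5.82×10⁻⁷ T = 4.48×10⁻⁵ T.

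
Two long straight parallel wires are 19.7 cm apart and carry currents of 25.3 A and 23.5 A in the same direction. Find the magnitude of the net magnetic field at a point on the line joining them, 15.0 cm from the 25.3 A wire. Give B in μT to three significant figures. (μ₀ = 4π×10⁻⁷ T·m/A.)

B ≈ 66.3 μT

Each long wire gives B = μ₀I/(2πd). Distances are d₁ = 0.15 m and d₂ = 0.047 m.
B₁ = 3.37×10⁻⁵ T, B₂ = 1.00×10⁻⁴ T.
Between parallel currents the two contributions point in opposite directions, so they subtract. B = |B₁ − B₂| = |3.37×10⁻⁵ − 1.00×10⁻⁴| = 6.63×10⁻⁵ T.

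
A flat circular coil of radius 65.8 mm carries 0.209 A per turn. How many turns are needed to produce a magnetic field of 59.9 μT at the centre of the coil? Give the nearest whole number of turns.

For an N-turn coil, B = Nμ₀I/(2R). A single turn gives B₁ = 2.00×10⁻⁶ T with R = 0.0658 m.
N = B/B₁ = 5.99×10⁻⁵ / 2.00×10⁻⁶ = 30.01.

N = 30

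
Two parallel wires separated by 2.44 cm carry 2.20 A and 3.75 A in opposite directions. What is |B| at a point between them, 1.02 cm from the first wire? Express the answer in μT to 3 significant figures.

Each long wire gives B = μ₀I/(2πd). Distances are d₁ = 0.0102 m and d₂ = 0.0142 m.
B₁ = 4.31×10⁻⁵ T, B₂ = 5.28×10⁻⁵ T.
Between antiparallel currents both contributions point the same way, so they add. B = B₁ + B₂ = 4.31×10⁻⁵ + 5.28×10⁻⁵ = 9.60×10⁻⁵ T.

B ≈ 96.0 μT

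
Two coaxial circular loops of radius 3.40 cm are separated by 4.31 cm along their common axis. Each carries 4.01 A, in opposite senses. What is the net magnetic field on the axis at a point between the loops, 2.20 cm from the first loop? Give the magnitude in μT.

Each loop contributes B = μ₀IR²/[2(R²+z²)^(3/2)] on the axis, with z measured from that loop.
Loop 1 (z = 0.022 m): B₁ = 4.39×10⁻⁵ T. Loop 2 (z = 0.0211 m): B₂ = 4.55×10⁻⁵ T.
The fields oppose: B = |B₁ − B₂| = 1.60×10⁻⁶ T.

B ≈ 1.60 μT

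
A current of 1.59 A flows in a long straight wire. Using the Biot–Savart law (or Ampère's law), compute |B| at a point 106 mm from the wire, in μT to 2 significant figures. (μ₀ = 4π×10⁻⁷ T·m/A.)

For an infinitely long straight wire, B = μ₀I/(2πd).
B = (4π×10⁻⁷ × 1.59) / (2π × 0.106) = 3.00×10⁻⁶ T.

B ≈ 3.0 μT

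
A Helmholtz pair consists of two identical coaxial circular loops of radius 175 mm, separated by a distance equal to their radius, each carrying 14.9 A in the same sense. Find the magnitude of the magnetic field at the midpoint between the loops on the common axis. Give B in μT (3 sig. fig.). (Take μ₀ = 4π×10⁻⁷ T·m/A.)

Each loop contributes B = μ₀IR²/[2(R²+z²)^(3/2)] on the axis, with z measured from that loop.
Loop 1 (z = 0.0875 m): B₁ = 3.83×10⁻⁵ T. Loop 2 (z = 0.0875 m): B₂ = 3.83×10⁻⁵ T.
The fields add: B = B₁ + B₂ = 7.66×10⁻⁵ T.

B ≈ 76.6 μT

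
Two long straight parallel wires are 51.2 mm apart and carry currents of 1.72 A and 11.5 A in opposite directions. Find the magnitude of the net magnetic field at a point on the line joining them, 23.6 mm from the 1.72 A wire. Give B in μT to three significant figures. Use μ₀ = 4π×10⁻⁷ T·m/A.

Each long wire gives B = μ₀I/(2πd). Distances are d₁ = 0.0236 m and d₂ = 0.0276 m.
B₁ = 1.46×10⁻⁵ T, B₂ = 8.33×10⁻⁵ T.
Between antiparallel currents both contributions point the same way, so they add. B = B₁ + B₂ = 1.46×10⁻⁵ + 8.33×10⁻⁵ = 9.79×10⁻⁵ T.

B ≈ 97.9 μT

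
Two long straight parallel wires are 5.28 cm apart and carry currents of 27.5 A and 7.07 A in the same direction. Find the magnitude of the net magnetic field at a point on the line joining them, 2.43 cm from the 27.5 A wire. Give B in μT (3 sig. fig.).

B ≈ 177 μT

Each long wire gives B = μ₀I/(2πd). Distances are d₁ = 0.0243 m and d₂ = 0.0285 m.
B₁ = 2.26×10⁻⁴ T, B₂ = 4.96×10⁻⁵ T.
Between parallel currents the two contributions point in opposite directions, so they subtract. B = |B₁ − B₂| = |2.26×10⁻⁴ − 4.96×10⁻⁵| = 1.77×10⁻⁴ T.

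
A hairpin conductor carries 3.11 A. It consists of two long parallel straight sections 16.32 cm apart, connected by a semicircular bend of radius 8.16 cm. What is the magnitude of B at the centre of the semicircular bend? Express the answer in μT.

B ≈ 19.6 μT

The semicircular arc contributes B_arc = μ₀I·π/(4πR) = μ₀I/(4R) = 1.20×10⁻⁵ T.
Each semi-infinite lead is at perpendicular distance R = 0.0816 m from the centre, with the perpendicular foot at its near end, so it contributes μ₀I/(4πR); both point the same way, together 7.62×10⁻⁶ T.
Arc and leads all point the same direction: B = 1.20×10⁻⁵ + 7.62×10⁻⁶ = 1.96×10⁻⁵ T.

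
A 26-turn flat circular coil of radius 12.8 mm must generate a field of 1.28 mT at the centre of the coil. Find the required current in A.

I ≈ 1.00 A

For an N-turn coil, B = Nμ₀I/(2R) with R = 0.0128 m, so I = 2RB/(Nμ₀) = 2 × 0.0128 × 1.28×10⁻³ / (26 × 4π×10⁻⁷) = 1.00 A.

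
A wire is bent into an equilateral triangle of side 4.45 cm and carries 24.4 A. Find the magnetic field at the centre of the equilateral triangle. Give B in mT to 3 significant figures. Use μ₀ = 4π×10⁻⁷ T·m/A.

Each side is a finite straight segment at perpendicular distance d = a/(2 tan(π/3)) = 0.01285 m from the centre, with end-angles ±π/3.
One side contributes B₁ = (μ₀I/4πd)·2 sin(π/3) = 3.29×10⁻⁴ T.
All 3 sides add in the same direction: B = 3 × 3.29×10⁻⁴ = 9.87×10⁻⁴ T.

B ≈ 0.987 mT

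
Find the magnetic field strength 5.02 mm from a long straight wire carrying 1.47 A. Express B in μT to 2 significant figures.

For an infinitely long straight wire, B = μ₀I/(2πd).
B = (4π×10⁻⁷ × 1.47) / (2π × 0.00502) = 5.86×10⁻⁵ T.

B ≈ 59 μT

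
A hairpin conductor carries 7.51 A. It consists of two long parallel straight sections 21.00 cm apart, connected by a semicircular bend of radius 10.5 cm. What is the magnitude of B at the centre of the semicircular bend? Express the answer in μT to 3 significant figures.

B ≈ 36.8 μT

The semicircular arc contributes B_arc = μ₀I·π/(4πR) = μ₀I/(4R) = 2.25×10⁻⁵ T.
Each semi-infinite lead is at perpendicular distance R = 0.105 m from the centre, with the perpendicular foot at its near end, so it contributes μ₀I/(4πR); both point the same way, together 1.43×10⁻⁵ T.
Arc and leads all point the same direction: B = 2.25×10⁻⁵ + 1.43×10⁻⁵ = 3.68×10⁻⁵ T.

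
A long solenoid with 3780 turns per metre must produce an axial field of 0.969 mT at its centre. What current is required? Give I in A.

I ≈ 0.204 A

Inside a long solenoid B = μ₀nI with n = 3780 m⁻¹, so I = B/(μ₀n).
I = 9.69×10⁻⁴ / (4π×10⁻⁷ × 3780) = 0.204 A.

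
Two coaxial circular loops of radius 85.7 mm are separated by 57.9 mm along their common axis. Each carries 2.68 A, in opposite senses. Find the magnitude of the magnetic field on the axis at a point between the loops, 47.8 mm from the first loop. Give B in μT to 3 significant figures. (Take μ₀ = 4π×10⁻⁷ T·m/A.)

Each loop contributes B = μ₀IR²/[2(R²+z²)^(3/2)] on the axis, with z measured from that loop.
Loop 1 (z = 0.0478 m): B₁ = 1.31×10⁻⁵ T. Loop 2 (z = 0.0101 m): B₂ = 1.92×10⁻⁵ T.
The fields oppose: B = |B₁ − B₂| = 6.16×10⁻⁶ T.

B ≈ 6.16 μT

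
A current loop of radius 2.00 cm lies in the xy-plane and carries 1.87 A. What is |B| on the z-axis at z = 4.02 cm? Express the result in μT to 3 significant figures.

B ≈ 5.19 μT

On the axis of a circular loop, B = μ₀IR² / [2(R²+z²)^(3/2)].
R² + z² = (0.02)² + (0.0402)² = 0.002016 m², and (R²+z²)^(3/2) = 9.05×10⁻⁵ m³.
B = (4π×10⁻⁷ × 1.87 × 0.0004) / (2 × 9.05×10⁻⁵) = 5.19×10⁻⁶ T.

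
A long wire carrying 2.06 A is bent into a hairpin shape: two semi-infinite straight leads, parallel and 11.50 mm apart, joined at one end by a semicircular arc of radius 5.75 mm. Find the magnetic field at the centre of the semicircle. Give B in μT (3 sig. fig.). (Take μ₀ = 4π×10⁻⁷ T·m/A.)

The semicircular arc contributes B_arc = μ₀I·π/(4πR) = μ₀I/(4R) = 1.13×10⁻⁴ T.
Each semi-infinite lead is at perpendicular distance R = 0.00575 m from the centre, with the perpendicular foot at its near end, so it contributes μ₀I/(4πR); both point the same way, together 7.17×10⁻⁵ T.
Arc and leads all point the same direction: B = 1.13×10⁻⁴ + 7.17×10⁻⁵ = 1.84×10⁻⁴ T.

B ≈ 184 μT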